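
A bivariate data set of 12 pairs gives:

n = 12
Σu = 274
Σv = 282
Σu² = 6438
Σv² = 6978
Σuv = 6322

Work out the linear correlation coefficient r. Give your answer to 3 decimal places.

r = (nΣuv − ΣuΣv) / √[(nΣu² − (Σu)²)(nΣv² − (Σv)²)]
Numerator: 12×6322 − 274×282 = -1404
Denominator: √[(77256 − 75076)(83736 − 79524)] = √[2180 × 4212] = 3030.2079
r = -1404 / 3030.2079 ≈ -0.463

-0.463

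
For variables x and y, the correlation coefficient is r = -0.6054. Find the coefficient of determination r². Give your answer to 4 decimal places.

0.3665

r² = (-0.6054)² = 0.3665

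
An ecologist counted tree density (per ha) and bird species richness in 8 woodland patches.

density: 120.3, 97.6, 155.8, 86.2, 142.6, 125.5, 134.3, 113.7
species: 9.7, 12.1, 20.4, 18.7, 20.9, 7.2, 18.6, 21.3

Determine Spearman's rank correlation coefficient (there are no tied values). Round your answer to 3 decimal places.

Rank density: 4, 2, 8, 1, 7, 5, 6, 3
Rank species: 2, 3, 6, 5, 7, 1, 4, 8
d = rank(density) − rank(species): 2, -1, 2, -4, 0, 4, 2, -5; Σd² = 70
ρ = 1 − 6Σd² / [n(n²−1)] = 1 − 6×70 / (8×63) = 1 − 420/504 ≈ 0.167

0.167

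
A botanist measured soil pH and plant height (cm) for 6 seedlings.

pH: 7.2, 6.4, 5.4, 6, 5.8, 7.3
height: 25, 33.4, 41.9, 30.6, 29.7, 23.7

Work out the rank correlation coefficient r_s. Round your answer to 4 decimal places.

-0.7714

Rank pH: 5, 4, 1, 3, 2, 6
Rank height: 2, 5, 6, 4, 3, 1
d = rank(pH) − rank(height): 3, -1, -5, -1, -1, 5; Σd² = 62
ρ = 1 − 6Σd² / [n(n²−1)] = 1 − 6×62 / (6×35) = 1 − 372/210 ≈ -0.7714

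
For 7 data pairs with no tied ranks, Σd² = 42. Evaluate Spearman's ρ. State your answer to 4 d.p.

0.2500

ρ = 1 − 6Σd² / [n(n²−1)] = 1 − 6×42 / (7×48)
  = 1 − 252/336 = 1 − 0.75000 ≈ 0.2500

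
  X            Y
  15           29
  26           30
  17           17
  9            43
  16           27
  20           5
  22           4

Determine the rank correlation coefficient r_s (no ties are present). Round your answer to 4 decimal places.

-0.4643

Rank X: 2, 7, 4, 1, 3, 5, 6
Rank Y: 5, 6, 3, 7, 4, 2, 1
d = rank(X) − rank(Y): -3, 1, 1, -6, -1, 3, 5; Σd² = 82
ρ = 1 − 6Σd² / [n(n²−1)] = 1 − 6×82 / (7×48) = 1 − 492/336 ≈ -0.4643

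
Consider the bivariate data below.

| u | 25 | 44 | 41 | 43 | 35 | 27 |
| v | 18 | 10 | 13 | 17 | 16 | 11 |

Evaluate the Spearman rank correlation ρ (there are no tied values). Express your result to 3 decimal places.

-0.486

Rank u: 1, 6, 4, 5, 3, 2
Rank v: 6, 1, 3, 5, 4, 2
d = rank(u) − rank(v): -5, 5, 1, 0, -1, 0; Σd² = 52
ρ = 1 − 6Σd² / [n(n²−1)] = 1 − 6×52 / (6×35) = 1 − 312/210 ≈ -0.486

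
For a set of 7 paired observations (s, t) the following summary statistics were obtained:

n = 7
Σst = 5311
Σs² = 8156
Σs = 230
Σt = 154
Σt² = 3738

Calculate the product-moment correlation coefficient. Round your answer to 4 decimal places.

0.5482

r = (nΣst − ΣsΣt) / √[(nΣs² − (Σs)²)(nΣt² − (Σt)²)]
Numerator: 7×5311 − 230×154 = 1757
Denominator: √[(57092 − 52900)(26166 − 23716)] = √[4192 × 2450] = 3204.7465
r = 1757 / 3204.7465 ≈ 0.5482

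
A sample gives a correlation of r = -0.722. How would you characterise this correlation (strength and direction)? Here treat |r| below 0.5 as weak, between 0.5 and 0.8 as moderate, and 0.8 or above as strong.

r = -0.722 < 0 so the relationship is negative.
|r| = 0.722, which falls in the moderate range.

moderate negative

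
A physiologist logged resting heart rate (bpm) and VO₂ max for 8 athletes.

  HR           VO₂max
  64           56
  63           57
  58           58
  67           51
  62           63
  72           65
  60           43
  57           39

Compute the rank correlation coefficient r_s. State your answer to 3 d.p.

0.452

Rank HR: 6, 5, 2, 7, 4, 8, 3, 1
Rank VO₂max: 4, 5, 6, 3, 7, 8, 2, 1
d = rank(HR) − rank(VO₂max): 2, 0, -4, 4, -3, 0, 1, 0; Σd² = 46
ρ = 1 − 6Σd² / [n(n²−1)] = 1 − 6×46 / (8×63) = 1 − 276/504 ≈ 0.452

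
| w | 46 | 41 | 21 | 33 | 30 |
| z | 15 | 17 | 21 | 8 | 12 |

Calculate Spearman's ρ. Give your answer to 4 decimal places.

Rank w: 5, 4, 1, 3, 2
Rank z: 3, 4, 5, 1, 2
d = rank(w) − rank(z): 2, 0, -4, 2, 0; Σd² = 24
ρ = 1 − 6Σd² / [n(n²−1)] = 1 − 6×24 / (5×24) = 1 − 144/120 ≈ -0.2000

-0.2000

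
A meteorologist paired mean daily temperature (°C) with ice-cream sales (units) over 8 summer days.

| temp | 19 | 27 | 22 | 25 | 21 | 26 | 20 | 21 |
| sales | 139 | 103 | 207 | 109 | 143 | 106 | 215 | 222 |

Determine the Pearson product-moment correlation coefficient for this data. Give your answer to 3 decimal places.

-0.678

n = 8, Σx = 181, Σy = 1244, Σx² = 4157, Σy² = 211854, Σxy = 27422
nΣxy − ΣxΣy = 219376 − 225164 = -5788
nΣx² − (Σx)² = 33256 − 32761 = 495; nΣy² − (Σy)² = 1694832 − 1547536 = 147296
r = -5788 / √(495 × 147296) = -5788 / 8538.8243 ≈ -0.678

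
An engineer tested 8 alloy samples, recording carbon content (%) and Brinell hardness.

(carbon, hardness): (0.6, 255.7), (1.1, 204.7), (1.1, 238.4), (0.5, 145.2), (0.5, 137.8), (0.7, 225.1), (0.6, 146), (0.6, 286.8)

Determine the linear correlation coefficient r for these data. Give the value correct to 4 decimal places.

n = 8, Σx = 5.7, Σy = 1639.7, Σx² = 4.49, Σy² = 358431.27, Σxy = 1199.58
nΣxy − ΣxΣy = 9596.64 − 9346.29 = 250.35
nΣx² − (Σx)² = 35.92 − 32.49 = 3.43; nΣy² − (Σy)² = 2867450.16 − 2688616.09 = 178834.07
r = 250.35 / √(3.43 × 178834.07) = 250.35 / 783.1991 ≈ 0.3197

0.3197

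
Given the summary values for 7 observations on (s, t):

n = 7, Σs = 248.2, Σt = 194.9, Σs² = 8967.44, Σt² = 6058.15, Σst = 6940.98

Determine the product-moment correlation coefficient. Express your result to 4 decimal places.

0.0936

r = (nΣst − ΣsΣt) / √[(nΣs² − (Σs)²)(nΣt² − (Σt)²)]
Numerator: 7×6940.98 − 248.2×194.9 = 212.68
Denominator: √[(62772.08 − 61603.24)(42407.05 − 37986.01)] = √[1168.84 × 4421.04] = 2273.2110
r = 212.68 / 2273.2110 ≈ 0.0936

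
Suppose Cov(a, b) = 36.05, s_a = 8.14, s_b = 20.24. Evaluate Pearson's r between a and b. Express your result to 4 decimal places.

r = Cov(a,b) / (s_a · s_b) = 36.05 / (8.14 × 20.24)
  = 36.05 / 164.7536 ≈ 0.2188

0.2188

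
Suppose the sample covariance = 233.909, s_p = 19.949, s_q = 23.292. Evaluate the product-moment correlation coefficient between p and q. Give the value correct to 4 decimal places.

0.5034

r = Cov(p,q) / (s_p · s_q) = 233.909 / (19.949 × 23.292)
  = 233.909 / 464.6521 ≈ 0.5034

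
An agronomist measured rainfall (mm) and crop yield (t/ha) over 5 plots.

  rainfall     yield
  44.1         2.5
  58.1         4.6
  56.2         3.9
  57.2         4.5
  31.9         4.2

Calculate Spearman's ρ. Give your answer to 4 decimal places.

Rank rainfall: 2, 5, 3, 4, 1
Rank yield: 1, 5, 2, 4, 3
d = rank(rainfall) − rank(yield): 1, 0, 1, 0, -2; Σd² = 6
ρ = 1 − 6Σd² / [n(n²−1)] = 1 − 6×6 / (5×24) = 1 − 36/120 ≈ 0.7000

0.7000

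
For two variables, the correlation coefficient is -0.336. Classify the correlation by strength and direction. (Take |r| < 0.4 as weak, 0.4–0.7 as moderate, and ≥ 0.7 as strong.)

weak negative

r = -0.336 < 0 so the relationship is negative.
|r| = 0.336, which falls in the weak range.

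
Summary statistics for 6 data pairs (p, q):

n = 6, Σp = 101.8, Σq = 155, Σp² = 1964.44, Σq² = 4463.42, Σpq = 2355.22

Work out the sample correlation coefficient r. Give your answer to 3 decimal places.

-0.832

r = (nΣpq − ΣpΣq) / √[(nΣp² − (Σp)²)(nΣq² − (Σq)²)]
Numerator: 6×2355.22 − 101.8×155 = -1647.68
Denominator: √[(11786.64 − 10363.24)(26780.52 − 24025)] = √[1423.4 × 2755.52] = 1980.4563
r = -1647.68 / 1980.4563 ≈ -0.832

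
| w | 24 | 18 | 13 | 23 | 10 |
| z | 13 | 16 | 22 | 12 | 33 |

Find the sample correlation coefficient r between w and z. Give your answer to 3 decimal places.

n = 5, Σw = 88, Σz = 96, Σw² = 1698, Σz² = 2142, Σwz = 1492
nΣwz − ΣwΣz = 7460 − 8448 = -988
nΣw² − (Σw)² = 8490 − 7744 = 746; nΣz² − (Σz)² = 10710 − 9216 = 1494
r = -988 / √(746 × 1494) = -988 / 1055.7102 ≈ -0.936

-0.936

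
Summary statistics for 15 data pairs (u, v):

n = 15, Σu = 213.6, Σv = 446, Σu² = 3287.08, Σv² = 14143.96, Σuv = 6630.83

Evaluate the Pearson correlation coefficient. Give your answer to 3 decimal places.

0.601

r = (nΣuv − ΣuΣv) / √[(nΣu² − (Σu)²)(nΣv² − (Σv)²)]
Numerator: 15×6630.83 − 213.6×446 = 4196.85
Denominator: √[(49306.2 − 45624.96)(212159.4 − 198916)] = √[3681.24 × 13243.4] = 6982.2728
r = 4196.85 / 6982.2728 ≈ 0.601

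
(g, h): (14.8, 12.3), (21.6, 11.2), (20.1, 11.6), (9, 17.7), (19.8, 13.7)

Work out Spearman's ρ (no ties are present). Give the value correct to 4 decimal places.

-0.9000

Rank g: 2, 5, 4, 1, 3
Rank h: 3, 1, 2, 5, 4
d = rank(g) − rank(h): -1, 4, 2, -4, -1; Σd² = 38
ρ = 1 − 6Σd² / [n(n²−1)] = 1 − 6×38 / (5×24) = 1 − 228/120 ≈ -0.9000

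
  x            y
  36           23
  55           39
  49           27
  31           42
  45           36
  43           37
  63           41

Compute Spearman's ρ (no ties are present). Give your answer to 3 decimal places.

0.107

Rank x: 2, 6, 5, 1, 4, 3, 7
Rank y: 1, 5, 2, 7, 3, 4, 6
d = rank(x) − rank(y): 1, 1, 3, -6, 1, -1, 1; Σd² = 50
ρ = 1 − 6Σd² / [n(n²−1)] = 1 − 6×50 / (7×48) = 1 − 300/336 ≈ 0.107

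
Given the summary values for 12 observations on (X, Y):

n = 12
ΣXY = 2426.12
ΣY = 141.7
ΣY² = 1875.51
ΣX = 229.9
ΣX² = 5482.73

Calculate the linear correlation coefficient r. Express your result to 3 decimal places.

r = (nΣXY − ΣXΣY) / √[(nΣX² − (ΣX)²)(nΣY² − (ΣY)²)]
Numerator: 12×2426.12 − 229.9×141.7 = -3463.39
Denominator: √[(65792.76 − 52854.01)(22506.12 − 20078.89)] = √[12938.75 × 2427.23] = 5604.0452
r = -3463.39 / 5604.0452 ≈ -0.618

-0.618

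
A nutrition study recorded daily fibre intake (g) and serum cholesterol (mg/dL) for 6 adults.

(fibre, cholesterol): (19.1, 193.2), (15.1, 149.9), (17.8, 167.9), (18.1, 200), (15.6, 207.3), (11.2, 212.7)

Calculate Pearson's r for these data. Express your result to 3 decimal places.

-0.248

n = 6, Σx = 96.9, Σy = 1131, Σx² = 1606.07, Σy² = 216201.24, Σxy = 18178.35
nΣxy − ΣxΣy = 109070.1 − 109593.9 = -523.8
nΣx² − (Σx)² = 9636.42 − 9389.61 = 246.81; nΣy² − (Σy)² = 1297207.44 − 1279161 = 18046.44
r = -523.8 / √(246.81 × 18046.44) = -523.8 / 2110.4601 ≈ -0.248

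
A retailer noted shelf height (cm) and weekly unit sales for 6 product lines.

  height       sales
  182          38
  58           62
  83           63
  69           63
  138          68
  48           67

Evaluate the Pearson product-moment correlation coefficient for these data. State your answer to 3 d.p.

n = 6, Σx = 578, Σy = 361, Σx² = 69486, Σy² = 22339, Σxy = 32688
nΣxy − ΣxΣy = 196128 − 208658 = -12530
nΣx² − (Σx)² = 416916 − 334084 = 82832; nΣy² − (Σy)² = 134034 − 130321 = 3713
r = -12530 / √(82832 × 3713) = -12530 / 17537.2522 ≈ -0.714

-0.714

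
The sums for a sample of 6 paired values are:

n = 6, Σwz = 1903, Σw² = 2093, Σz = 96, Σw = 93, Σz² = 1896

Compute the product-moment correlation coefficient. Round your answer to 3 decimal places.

0.857

r = (nΣwz − ΣwΣz) / √[(nΣw² − (Σw)²)(nΣz² − (Σz)²)]
Numerator: 6×1903 − 93×96 = 2490
Denominator: √[(12558 − 8649)(11376 − 9216)] = √[3909 × 2160] = 2905.7598
r = 2490 / 2905.7598 ≈ 0.857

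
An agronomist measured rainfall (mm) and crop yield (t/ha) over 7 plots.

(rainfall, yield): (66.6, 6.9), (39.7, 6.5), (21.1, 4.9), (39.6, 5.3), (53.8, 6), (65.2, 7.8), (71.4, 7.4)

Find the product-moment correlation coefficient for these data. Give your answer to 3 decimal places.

n = 7, Σx = 357.4, Σy = 44.8, Σx² = 20268.46, Σy² = 293.56, Σxy = 2390.58
nΣxy − ΣxΣy = 16734.06 − 16011.52 = 722.54
nΣx² − (Σx)² = 141879.22 − 127734.76 = 14144.46; nΣy² − (Σy)² = 2054.92 − 2007.04 = 47.88
r = 722.54 / √(14144.46 × 47.88) = 722.54 / 822.9439 ≈ 0.878

0.878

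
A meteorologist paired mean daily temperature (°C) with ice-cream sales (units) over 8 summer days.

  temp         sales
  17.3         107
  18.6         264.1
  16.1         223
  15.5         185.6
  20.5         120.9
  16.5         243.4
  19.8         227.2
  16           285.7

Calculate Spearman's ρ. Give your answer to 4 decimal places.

-0.2143

Rank temp: 5, 6, 3, 1, 8, 4, 7, 2
Rank sales: 1, 7, 4, 3, 2, 6, 5, 8
d = rank(temp) − rank(sales): 4, -1, -1, -2, 6, -2, 2, -6; Σd² = 102
ρ = 1 − 6Σd² / [n(n²−1)] = 1 − 6×102 / (8×63) = 1 − 612/504 ≈ -0.2143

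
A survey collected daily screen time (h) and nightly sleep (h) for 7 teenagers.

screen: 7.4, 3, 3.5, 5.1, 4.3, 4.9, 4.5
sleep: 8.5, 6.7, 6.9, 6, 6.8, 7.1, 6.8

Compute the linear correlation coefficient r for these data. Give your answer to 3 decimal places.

0.687

n = 7, Σx = 32.7, Σy = 48.8, Σx² = 164.77, Σy² = 343.64, Σxy = 232.38
nΣxy − ΣxΣy = 1626.66 − 1595.76 = 30.9
nΣx² − (Σx)² = 1153.39 − 1069.29 = 84.1; nΣy² − (Σy)² = 2405.48 − 2381.44 = 24.04
r = 30.9 / √(84.1 × 24.04) = 30.9 / 44.9640 ≈ 0.687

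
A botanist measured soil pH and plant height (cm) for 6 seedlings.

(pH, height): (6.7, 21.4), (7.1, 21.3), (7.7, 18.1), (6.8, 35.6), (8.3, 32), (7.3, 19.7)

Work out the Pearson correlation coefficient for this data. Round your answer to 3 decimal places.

0.086

n = 6, Σx = 43.9, Σy = 148.1, Σx² = 323.01, Σy² = 3918.71, Σxy = 1085.47
nΣxy − ΣxΣy = 6512.82 − 6501.59 = 11.23
nΣx² − (Σx)² = 1938.06 − 1927.21 = 10.85; nΣy² − (Σy)² = 23512.26 − 21933.61 = 1578.65
r = 11.23 / √(10.85 × 1578.65) = 11.23 / 130.8753 ≈ 0.086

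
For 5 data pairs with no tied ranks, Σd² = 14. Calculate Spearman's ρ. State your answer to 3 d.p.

0.300

ρ = 1 − 6Σd² / [n(n²−1)] = 1 − 6×14 / (5×24)
  = 1 − 84/120 = 1 − 0.7000 ≈ 0.300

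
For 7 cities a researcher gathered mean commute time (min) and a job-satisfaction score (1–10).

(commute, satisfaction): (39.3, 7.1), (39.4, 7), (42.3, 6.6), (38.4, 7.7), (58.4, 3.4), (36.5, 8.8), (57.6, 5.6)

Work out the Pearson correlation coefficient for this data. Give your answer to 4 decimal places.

n = 7, Σx = 311.9, Σy = 46.2, Σx² = 14421.27, Σy² = 322.62, Σxy = 1972.01
nΣxy − ΣxΣy = 13804.07 − 14409.78 = -605.71
nΣx² − (Σx)² = 100948.89 − 97281.61 = 3667.28; nΣy² − (Σy)² = 2258.34 − 2134.44 = 123.9
r = -605.71 / √(3667.28 × 123.9) = -605.71 / 674.0742 ≈ -0.8986

-0.8986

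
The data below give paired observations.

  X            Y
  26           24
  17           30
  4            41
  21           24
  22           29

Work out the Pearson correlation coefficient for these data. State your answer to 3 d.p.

-0.953

n = 5, ΣX = 90, ΣY = 148, ΣX² = 1906, ΣY² = 4574, ΣXY = 2440
nΣXY − ΣXΣY = 12200 − 13320 = -1120
nΣX² − (ΣX)² = 9530 − 8100 = 1430; nΣY² − (ΣY)² = 22870 − 21904 = 966
r = -1120 / √(1430 × 966) = -1120 / 1175.3212 ≈ -0.953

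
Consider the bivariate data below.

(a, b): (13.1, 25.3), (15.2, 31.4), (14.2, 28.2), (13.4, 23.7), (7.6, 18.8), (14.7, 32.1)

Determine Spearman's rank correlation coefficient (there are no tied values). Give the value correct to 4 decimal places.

Rank a: 2, 6, 4, 3, 1, 5
Rank b: 3, 5, 4, 2, 1, 6
d = rank(a) − rank(b): -1, 1, 0, 1, 0, -1; Σd² = 4
ρ = 1 − 6Σd² / [n(n²−1)] = 1 − 6×4 / (6×35) = 1 − 24/210 ≈ 0.8857

0.8857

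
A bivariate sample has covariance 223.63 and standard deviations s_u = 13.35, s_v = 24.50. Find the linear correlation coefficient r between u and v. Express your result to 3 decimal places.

0.684

r = Cov(u,v) / (s_u · s_v) = 223.63 / (13.35 × 24.50)
  = 223.63 / 327.0750 ≈ 0.684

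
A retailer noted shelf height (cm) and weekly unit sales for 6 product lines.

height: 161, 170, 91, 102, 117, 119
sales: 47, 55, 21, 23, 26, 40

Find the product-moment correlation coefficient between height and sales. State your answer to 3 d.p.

n = 6, Σx = 760, Σy = 212, Σx² = 101356, Σy² = 8480, Σxy = 28976
nΣxy − ΣxΣy = 173856 − 161120 = 12736
nΣx² − (Σx)² = 608136 − 577600 = 30536; nΣy² − (Σy)² = 50880 − 44944 = 5936
r = 12736 / √(30536 × 5936) = 12736 / 13463.3464 ≈ 0.946

0.946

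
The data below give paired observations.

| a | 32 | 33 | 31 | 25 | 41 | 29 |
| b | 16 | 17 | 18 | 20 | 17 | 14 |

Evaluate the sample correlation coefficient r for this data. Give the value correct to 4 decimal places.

n = 6, Σa = 191, Σb = 102, Σa² = 6221, Σb² = 1754, Σab = 3234
nΣab − ΣaΣb = 19404 − 19482 = -78
nΣa² − (Σa)² = 37326 − 36481 = 845; nΣb² − (Σb)² = 10524 − 10404 = 120
r = -78 / √(845 × 120) = -78 / 318.4337 ≈ -0.2449

-0.2449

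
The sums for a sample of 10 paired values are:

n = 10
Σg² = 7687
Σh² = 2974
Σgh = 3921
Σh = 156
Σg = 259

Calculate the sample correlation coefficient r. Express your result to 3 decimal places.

r = (nΣgh − ΣgΣh) / √[(nΣg² − (Σg)²)(nΣh² − (Σh)²)]
Numerator: 10×3921 − 259×156 = -1194
Denominator: √[(76870 − 67081)(29740 − 24336)] = √[9789 × 5404] = 7273.2218
r = -1194 / 7273.2218 ≈ -0.164

-0.164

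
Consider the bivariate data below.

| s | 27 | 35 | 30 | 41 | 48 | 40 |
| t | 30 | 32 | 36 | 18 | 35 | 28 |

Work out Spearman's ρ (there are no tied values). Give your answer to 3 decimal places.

Rank s: 1, 3, 2, 5, 6, 4
Rank t: 3, 4, 6, 1, 5, 2
d = rank(s) − rank(t): -2, -1, -4, 4, 1, 2; Σd² = 42
ρ = 1 − 6Σd² / [n(n²−1)] = 1 − 6×42 / (6×35) = 1 − 252/210 ≈ -0.200

-0.200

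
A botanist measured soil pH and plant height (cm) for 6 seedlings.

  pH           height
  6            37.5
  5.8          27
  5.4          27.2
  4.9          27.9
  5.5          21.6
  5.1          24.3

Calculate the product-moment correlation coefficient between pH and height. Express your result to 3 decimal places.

n = 6, Σx = 32.7, Σy = 165.5, Σx² = 179.07, Σy² = 4710.55, Σxy = 907.92
nΣxy − ΣxΣy = 5447.52 − 5411.85 = 35.67
nΣx² − (Σx)² = 1074.42 − 1069.29 = 5.13; nΣy² − (Σy)² = 28263.3 − 27390.25 = 873.05
r = 35.67 / √(5.13 × 873.05) = 35.67 / 66.9234 ≈ 0.533

0.533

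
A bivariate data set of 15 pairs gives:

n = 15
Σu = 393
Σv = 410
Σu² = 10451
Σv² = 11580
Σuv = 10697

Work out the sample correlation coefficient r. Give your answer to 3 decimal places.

r = (nΣuv − ΣuΣv) / √[(nΣu² − (Σu)²)(nΣv² − (Σv)²)]
Numerator: 15×10697 − 393×410 = -675
Denominator: √[(156765 − 154449)(173700 − 168100)] = √[2316 × 5600] = 3601.3331
r = -675 / 3601.3331 ≈ -0.187

-0.187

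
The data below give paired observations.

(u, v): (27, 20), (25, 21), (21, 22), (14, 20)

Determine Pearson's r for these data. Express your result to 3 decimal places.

0.106

n = 4, Σu = 87, Σv = 83, Σu² = 1991, Σv² = 1725, Σuv = 1807
nΣuv − ΣuΣv = 7228 − 7221 = 7
nΣu² − (Σu)² = 7964 − 7569 = 395; nΣv² − (Σv)² = 6900 − 6889 = 11
r = 7 / √(395 × 11) = 7 / 65.9166 ≈ 0.106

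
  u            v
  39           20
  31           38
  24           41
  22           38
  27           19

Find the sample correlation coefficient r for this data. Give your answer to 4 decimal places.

n = 5, Σu = 143, Σv = 156, Σu² = 4271, Σv² = 5330, Σuv = 4291
nΣuv − ΣuΣv = 21455 − 22308 = -853
nΣu² − (Σu)² = 21355 − 20449 = 906; nΣv² − (Σv)² = 26650 − 24336 = 2314
r = -853 / √(906 × 2314) = -853 / 1447.9240 ≈ -0.5891

-0.5891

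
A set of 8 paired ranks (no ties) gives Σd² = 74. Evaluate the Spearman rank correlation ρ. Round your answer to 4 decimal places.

ρ = 1 − 6Σd² / [n(n²−1)] = 1 − 6×74 / (8×63)
  = 1 − 444/504 = 1 − 0.88095 ≈ 0.1190

0.1190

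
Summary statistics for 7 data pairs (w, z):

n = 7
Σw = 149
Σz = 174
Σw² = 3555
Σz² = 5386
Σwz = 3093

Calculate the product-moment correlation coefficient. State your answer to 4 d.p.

r = (nΣwz − ΣwΣz) / √[(nΣw² − (Σw)²)(nΣz² − (Σz)²)]
Numerator: 7×3093 − 149×174 = -4275
Denominator: √[(24885 − 22201)(37702 − 30276)] = √[2684 × 7426] = 4464.4579
r = -4275 / 4464.4579 ≈ -0.9576

-0.9576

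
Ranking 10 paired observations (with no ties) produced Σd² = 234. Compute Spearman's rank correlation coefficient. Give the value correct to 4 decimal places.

ρ = 1 − 6Σd² / [n(n²−1)] = 1 − 6×234 / (10×99)
  = 1 − 1404/990 = 1 − 1.41818 ≈ -0.4182

-0.4182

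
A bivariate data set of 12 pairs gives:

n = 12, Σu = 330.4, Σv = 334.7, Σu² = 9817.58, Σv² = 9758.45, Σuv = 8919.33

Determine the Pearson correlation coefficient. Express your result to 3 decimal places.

-0.536

r = (nΣuv − ΣuΣv) / √[(nΣu² − (Σu)²)(nΣv² − (Σv)²)]
Numerator: 12×8919.33 − 330.4×334.7 = -3552.92
Denominator: √[(117810.96 − 109164.16)(117101.4 − 112024.09)] = √[8646.8 × 5077.31] = 6625.8950
r = -3552.92 / 6625.8950 ≈ -0.536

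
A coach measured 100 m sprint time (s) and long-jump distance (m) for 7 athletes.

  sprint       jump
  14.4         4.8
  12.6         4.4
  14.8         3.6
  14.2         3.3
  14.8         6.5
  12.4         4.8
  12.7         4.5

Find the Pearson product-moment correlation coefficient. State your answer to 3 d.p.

0.080

n = 7, Σx = 95.9, Σy = 31.9, Σx² = 1320.89, Σy² = 151.79, Σxy = 437.57
nΣxy − ΣxΣy = 3062.99 − 3059.21 = 3.78
nΣx² − (Σx)² = 9246.23 − 9196.81 = 49.42; nΣy² − (Σy)² = 1062.53 − 1017.61 = 44.92
r = 3.78 / √(49.42 × 44.92) = 3.78 / 47.1163 ≈ 0.080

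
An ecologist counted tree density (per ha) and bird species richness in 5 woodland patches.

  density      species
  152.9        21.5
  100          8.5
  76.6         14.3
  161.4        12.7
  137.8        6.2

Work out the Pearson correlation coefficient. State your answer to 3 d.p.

n = 5, Σx = 628.7, Σy = 63.2, Σx² = 84284.77, Σy² = 938.72, Σxy = 8136.87
nΣxy − ΣxΣy = 40684.35 − 39733.84 = 950.51
nΣx² − (Σx)² = 421423.85 − 395263.69 = 26160.16; nΣy² − (Σy)² = 4693.6 − 3994.24 = 699.36
r = 950.51 / √(26160.16 × 699.36) = 950.51 / 4277.3087 ≈ 0.222

0.222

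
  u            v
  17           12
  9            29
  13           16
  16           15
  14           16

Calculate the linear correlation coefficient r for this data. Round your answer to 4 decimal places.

n = 5, Σu = 69, Σv = 88, Σu² = 991, Σv² = 1722, Σuv = 1137
nΣuv − ΣuΣv = 5685 − 6072 = -387
nΣu² − (Σu)² = 4955 − 4761 = 194; nΣv² − (Σv)² = 8610 − 7744 = 866
r = -387 / √(194 × 866) = -387 / 409.8829 ≈ -0.9442

-0.9442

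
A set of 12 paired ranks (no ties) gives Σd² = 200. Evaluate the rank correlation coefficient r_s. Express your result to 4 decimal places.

0.3007

ρ = 1 − 6Σd² / [n(n²−1)] = 1 − 6×200 / (12×143)
  = 1 − 1200/1716 = 1 − 0.69930 ≈ 0.3007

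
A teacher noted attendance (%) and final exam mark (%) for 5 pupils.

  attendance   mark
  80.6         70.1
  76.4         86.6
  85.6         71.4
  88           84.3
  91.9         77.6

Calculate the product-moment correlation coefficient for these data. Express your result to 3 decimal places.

-0.149

n = 5, Σx = 422.5, Σy = 390, Σx² = 35850.29, Σy² = 30639.78, Σxy = 32927.98
nΣxy − ΣxΣy = 164639.9 − 164775 = -135.1
nΣx² − (Σx)² = 179251.45 − 178506.25 = 745.2; nΣy² − (Σy)² = 153198.9 − 152100 = 1098.9
r = -135.1 / √(745.2 × 1098.9) = -135.1 / 904.9311 ≈ -0.149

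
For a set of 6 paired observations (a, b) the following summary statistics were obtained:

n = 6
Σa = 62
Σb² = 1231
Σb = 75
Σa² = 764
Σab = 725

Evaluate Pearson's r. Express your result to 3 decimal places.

-0.263

r = (nΣab − ΣaΣb) / √[(nΣa² − (Σa)²)(nΣb² − (Σb)²)]
Numerator: 6×725 − 62×75 = -300
Denominator: √[(4584 − 3844)(7386 − 5625)] = √[740 × 1761] = 1141.5516
r = -300 / 1141.5516 ≈ -0.263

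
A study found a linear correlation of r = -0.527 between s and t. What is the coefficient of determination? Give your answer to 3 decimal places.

0.278

r² = (-0.527)² = 0.278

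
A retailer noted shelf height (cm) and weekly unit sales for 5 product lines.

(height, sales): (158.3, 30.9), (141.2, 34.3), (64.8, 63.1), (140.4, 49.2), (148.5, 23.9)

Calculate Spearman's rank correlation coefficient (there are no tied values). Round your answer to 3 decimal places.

Rank height: 5, 3, 1, 2, 4
Rank sales: 2, 3, 5, 4, 1
d = rank(height) − rank(sales): 3, 0, -4, -2, 3; Σd² = 38
ρ = 1 − 6Σd² / [n(n²−1)] = 1 − 6×38 / (5×24) = 1 − 228/120 ≈ -0.900

-0.900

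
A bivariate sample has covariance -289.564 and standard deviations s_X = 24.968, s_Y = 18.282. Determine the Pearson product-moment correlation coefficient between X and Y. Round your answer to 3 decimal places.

r = Cov(X,Y) / (s_X · s_Y) = -289.564 / (24.968 × 18.282)
  = -289.564 / 456.4650 ≈ -0.634

-0.634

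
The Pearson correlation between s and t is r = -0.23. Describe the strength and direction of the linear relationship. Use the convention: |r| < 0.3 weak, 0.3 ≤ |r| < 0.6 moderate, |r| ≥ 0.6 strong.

r = -0.23 < 0 so the relationship is negative.
|r| = 0.23, which falls in the weak range.

weak negative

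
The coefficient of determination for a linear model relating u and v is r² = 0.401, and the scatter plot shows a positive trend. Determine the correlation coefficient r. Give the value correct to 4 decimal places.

0.6332

|r| = √0.401 = 0.6332
The association is positive, so r = 0.6332.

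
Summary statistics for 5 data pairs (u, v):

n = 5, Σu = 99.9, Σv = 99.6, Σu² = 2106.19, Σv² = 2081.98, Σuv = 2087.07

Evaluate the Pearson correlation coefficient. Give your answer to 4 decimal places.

r = (nΣuv − ΣuΣv) / √[(nΣu² − (Σu)²)(nΣv² − (Σv)²)]
Numerator: 5×2087.07 − 99.9×99.6 = 485.31
Denominator: √[(10530.95 − 9980.01)(10409.9 − 9920.16)] = √[550.94 × 489.74] = 519.4395
r = 485.31 / 519.4395 ≈ 0.9343

0.9343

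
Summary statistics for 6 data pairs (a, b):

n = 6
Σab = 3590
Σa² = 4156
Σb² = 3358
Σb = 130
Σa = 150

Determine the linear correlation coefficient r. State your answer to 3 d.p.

r = (nΣab − ΣaΣb) / √[(nΣa² − (Σa)²)(nΣb² − (Σb)²)]
Numerator: 6×3590 − 150×130 = 2040
Denominator: √[(24936 − 22500)(20148 − 16900)] = √[2436 × 3248] = 2812.8505
r = 2040 / 2812.8505 ≈ 0.725

0.725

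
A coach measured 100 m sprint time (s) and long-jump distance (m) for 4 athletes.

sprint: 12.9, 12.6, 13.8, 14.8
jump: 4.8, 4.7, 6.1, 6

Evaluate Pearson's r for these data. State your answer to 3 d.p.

0.885

n = 4, Σx = 54.1, Σy = 21.6, Σx² = 734.65, Σy² = 118.34, Σxy = 294.12
nΣxy − ΣxΣy = 1176.48 − 1168.56 = 7.92
nΣx² − (Σx)² = 2938.6 − 2926.81 = 11.79; nΣy² − (Σy)² = 473.36 − 466.56 = 6.8
r = 7.92 / √(11.79 × 6.8) = 7.92 / 8.9539 ≈ 0.885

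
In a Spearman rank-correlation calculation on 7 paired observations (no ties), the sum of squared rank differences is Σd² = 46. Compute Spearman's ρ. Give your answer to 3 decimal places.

0.179

ρ = 1 − 6Σd² / [n(n²−1)] = 1 − 6×46 / (7×48)
  = 1 − 276/336 = 1 − 0.8214 ≈ 0.179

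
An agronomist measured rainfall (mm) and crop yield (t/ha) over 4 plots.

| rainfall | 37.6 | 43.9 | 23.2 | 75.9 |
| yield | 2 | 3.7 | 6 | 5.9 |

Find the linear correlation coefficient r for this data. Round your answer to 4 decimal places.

n = 4, Σx = 180.6, Σy = 17.6, Σx² = 9640.02, Σy² = 88.5, Σxy = 824.64
nΣxy − ΣxΣy = 3298.56 − 3178.56 = 120
nΣx² − (Σx)² = 38560.08 − 32616.36 = 5943.72; nΣy² − (Σy)² = 354 − 309.76 = 44.24
r = 120 / √(5943.72 × 44.24) = 120 / 512.7867 ≈ 0.2340

0.2340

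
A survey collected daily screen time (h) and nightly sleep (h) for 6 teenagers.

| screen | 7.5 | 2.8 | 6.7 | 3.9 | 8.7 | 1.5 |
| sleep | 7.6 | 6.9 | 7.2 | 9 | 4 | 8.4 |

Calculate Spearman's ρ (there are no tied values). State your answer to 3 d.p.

Rank screen: 5, 2, 4, 3, 6, 1
Rank sleep: 4, 2, 3, 6, 1, 5
d = rank(screen) − rank(sleep): 1, 0, 1, -3, 5, -4; Σd² = 52
ρ = 1 − 6Σd² / [n(n²−1)] = 1 − 6×52 / (6×35) = 1 − 312/210 ≈ -0.486

-0.486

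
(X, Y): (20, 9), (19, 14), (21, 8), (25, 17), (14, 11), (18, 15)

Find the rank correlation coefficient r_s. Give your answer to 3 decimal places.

0.029

Rank X: 4, 3, 5, 6, 1, 2
Rank Y: 2, 4, 1, 6, 3, 5
d = rank(X) − rank(Y): 2, -1, 4, 0, -2, -3; Σd² = 34
ρ = 1 − 6Σd² / [n(n²−1)] = 1 − 6×34 / (6×35) = 1 − 204/210 ≈ 0.029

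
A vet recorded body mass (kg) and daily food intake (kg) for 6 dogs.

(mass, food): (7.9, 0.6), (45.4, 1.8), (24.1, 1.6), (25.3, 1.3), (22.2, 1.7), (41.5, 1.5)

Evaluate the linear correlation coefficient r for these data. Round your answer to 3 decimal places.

0.741

n = 6, Σx = 166.4, Σy = 8.5, Σx² = 5559.56, Σy² = 12.99, Σxy = 257.9
nΣxy − ΣxΣy = 1547.4 − 1414.4 = 133
nΣx² − (Σx)² = 33357.36 − 27688.96 = 5668.4; nΣy² − (Σy)² = 77.94 − 72.25 = 5.69
r = 133 / √(5668.4 × 5.69) = 133 / 179.5917 ≈ 0.741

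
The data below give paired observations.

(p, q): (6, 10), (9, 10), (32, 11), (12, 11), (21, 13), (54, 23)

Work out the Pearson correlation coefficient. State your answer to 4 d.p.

n = 6, Σp = 134, Σq = 78, Σp² = 4642, Σq² = 1140, Σpq = 2149
nΣpq − ΣpΣq = 12894 − 10452 = 2442
nΣp² − (Σp)² = 27852 − 17956 = 9896; nΣq² − (Σq)² = 6840 − 6084 = 756
r = 2442 / √(9896 × 756) = 2442 / 2735.2104 ≈ 0.8928

0.8928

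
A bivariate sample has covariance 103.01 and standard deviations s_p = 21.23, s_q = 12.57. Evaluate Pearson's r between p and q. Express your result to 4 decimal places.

r = Cov(p,q) / (s_p · s_q) = 103.01 / (21.23 × 12.57)
  = 103.01 / 266.8611 ≈ 0.3860

0.3860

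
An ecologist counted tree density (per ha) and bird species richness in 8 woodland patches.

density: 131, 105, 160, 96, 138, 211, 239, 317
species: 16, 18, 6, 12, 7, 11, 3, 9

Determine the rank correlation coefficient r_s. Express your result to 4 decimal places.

-0.6667

Rank density: 3, 2, 5, 1, 4, 6, 7, 8
Rank species: 7, 8, 2, 6, 3, 5, 1, 4
d = rank(density) − rank(species): -4, -6, 3, -5, 1, 1, 6, 4; Σd² = 140
ρ = 1 − 6Σd² / [n(n²−1)] = 1 − 6×140 / (8×63) = 1 − 840/504 ≈ -0.6667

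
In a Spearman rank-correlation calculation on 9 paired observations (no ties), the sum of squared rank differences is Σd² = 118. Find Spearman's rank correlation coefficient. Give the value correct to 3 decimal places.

ρ = 1 − 6Σd² / [n(n²−1)] = 1 − 6×118 / (9×80)
  = 1 − 708/720 = 1 − 0.9833 ≈ 0.017

0.017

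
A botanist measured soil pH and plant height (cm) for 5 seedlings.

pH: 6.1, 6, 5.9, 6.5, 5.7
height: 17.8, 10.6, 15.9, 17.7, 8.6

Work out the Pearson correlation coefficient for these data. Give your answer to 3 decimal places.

0.720

n = 5, Σx = 30.2, Σy = 70.6, Σx² = 182.76, Σy² = 1069.26, Σxy = 430.06
nΣxy − ΣxΣy = 2150.3 − 2132.12 = 18.18
nΣx² − (Σx)² = 913.8 − 912.04 = 1.76; nΣy² − (Σy)² = 5346.3 − 4984.36 = 361.94
r = 18.18 / √(1.76 × 361.94) = 18.18 / 25.2391 ≈ 0.720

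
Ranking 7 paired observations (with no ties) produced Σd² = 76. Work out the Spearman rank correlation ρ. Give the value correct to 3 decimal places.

-0.357

ρ = 1 − 6Σd² / [n(n²−1)] = 1 − 6×76 / (7×48)
  = 1 − 456/336 = 1 − 1.3571 ≈ -0.357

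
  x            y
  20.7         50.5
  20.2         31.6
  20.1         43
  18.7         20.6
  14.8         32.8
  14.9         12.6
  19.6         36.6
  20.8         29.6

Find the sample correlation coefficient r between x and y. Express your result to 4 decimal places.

n = 8, Σx = 149.8, Σy = 257.3, Σx² = 2848.08, Σy² = 9272.49, Σxy = 4939.41
nΣxy − ΣxΣy = 39515.28 − 38543.54 = 971.74
nΣx² − (Σx)² = 22784.64 − 22440.04 = 344.6; nΣy² − (Σy)² = 74179.92 − 66203.29 = 7976.63
r = 971.74 / √(344.6 × 7976.63) = 971.74 / 1657.9345 ≈ 0.5861

0.5861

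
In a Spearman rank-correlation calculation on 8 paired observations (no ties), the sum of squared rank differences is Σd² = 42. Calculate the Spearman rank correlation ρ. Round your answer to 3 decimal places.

ρ = 1 − 6Σd² / [n(n²−1)] = 1 − 6×42 / (8×63)
  = 1 − 252/504 = 1 − 0.5000 ≈ 0.500

0.500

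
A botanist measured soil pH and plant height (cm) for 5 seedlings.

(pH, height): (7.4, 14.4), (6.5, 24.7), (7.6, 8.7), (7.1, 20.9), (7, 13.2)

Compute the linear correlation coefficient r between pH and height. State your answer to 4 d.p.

n = 5, Σx = 35.6, Σy = 81.9, Σx² = 254.18, Σy² = 1504.19, Σxy = 574.02
nΣxy − ΣxΣy = 2870.1 − 2915.64 = -45.54
nΣx² − (Σx)² = 1270.9 − 1267.36 = 3.54; nΣy² − (Σy)² = 7520.95 − 6707.61 = 813.34
r = -45.54 / √(3.54 × 813.34) = -45.54 / 53.6584 ≈ -0.8487

-0.8487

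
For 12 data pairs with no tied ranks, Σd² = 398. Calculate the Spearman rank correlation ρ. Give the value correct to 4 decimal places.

ρ = 1 − 6Σd² / [n(n²−1)] = 1 − 6×398 / (12×143)
  = 1 − 2388/1716 = 1 − 1.39161 ≈ -0.3916

-0.3916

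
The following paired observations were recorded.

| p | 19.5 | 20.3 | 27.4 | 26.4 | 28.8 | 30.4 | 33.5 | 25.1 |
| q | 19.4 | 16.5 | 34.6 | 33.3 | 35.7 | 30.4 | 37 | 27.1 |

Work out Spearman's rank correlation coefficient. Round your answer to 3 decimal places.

Rank p: 1, 2, 5, 4, 6, 7, 8, 3
Rank q: 2, 1, 6, 5, 7, 4, 8, 3
d = rank(p) − rank(q): -1, 1, -1, -1, -1, 3, 0, 0; Σd² = 14
ρ = 1 − 6Σd² / [n(n²−1)] = 1 − 6×14 / (8×63) = 1 − 84/504 ≈ 0.833

0.833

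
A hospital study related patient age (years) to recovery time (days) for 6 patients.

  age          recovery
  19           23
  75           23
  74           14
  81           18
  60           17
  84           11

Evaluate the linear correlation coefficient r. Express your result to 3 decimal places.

n = 6, Σx = 393, Σy = 106, Σx² = 28679, Σy² = 1988, Σxy = 6600
nΣxy − ΣxΣy = 39600 − 41658 = -2058
nΣx² − (Σx)² = 172074 − 154449 = 17625; nΣy² − (Σy)² = 11928 − 11236 = 692
r = -2058 / √(17625 × 692) = -2058 / 3492.3488 ≈ -0.589

-0.589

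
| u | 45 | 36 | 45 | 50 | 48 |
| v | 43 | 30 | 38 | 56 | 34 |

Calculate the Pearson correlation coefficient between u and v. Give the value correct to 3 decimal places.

n = 5, Σu = 224, Σv = 201, Σu² = 10150, Σv² = 8485, Σuv = 9157
nΣuv − ΣuΣv = 45785 − 45024 = 761
nΣu² − (Σu)² = 50750 − 50176 = 574; nΣv² − (Σv)² = 42425 − 40401 = 2024
r = 761 / √(574 × 2024) = 761 / 1077.8571 ≈ 0.706

0.706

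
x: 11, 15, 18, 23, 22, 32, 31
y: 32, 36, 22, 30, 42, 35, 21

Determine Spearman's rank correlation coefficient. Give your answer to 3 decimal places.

-0.214

Rank x: 1, 2, 3, 5, 4, 7, 6
Rank y: 4, 6, 2, 3, 7, 5, 1
d = rank(x) − rank(y): -3, -4, 1, 2, -3, 2, 5; Σd² = 68
ρ = 1 − 6Σd² / [n(n²−1)] = 1 − 6×68 / (7×48) = 1 − 408/336 ≈ -0.214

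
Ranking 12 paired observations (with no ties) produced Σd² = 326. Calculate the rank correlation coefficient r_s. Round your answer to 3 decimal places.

-0.140

ρ = 1 − 6Σd² / [n(n²−1)] = 1 − 6×326 / (12×143)
  = 1 − 1956/1716 = 1 − 1.1399 ≈ -0.140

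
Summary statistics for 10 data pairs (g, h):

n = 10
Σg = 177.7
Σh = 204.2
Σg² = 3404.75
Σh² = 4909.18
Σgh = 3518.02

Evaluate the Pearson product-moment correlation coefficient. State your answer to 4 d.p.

-0.2588

r = (nΣgh − ΣgΣh) / √[(nΣg² − (Σg)²)(nΣh² − (Σh)²)]
Numerator: 10×3518.02 − 177.7×204.2 = -1106.14
Denominator: √[(34047.5 − 31577.29)(49091.8 − 41697.64)] = √[2470.21 × 7394.16] = 4273.7721
r = -1106.14 / 4273.7721 ≈ -0.2588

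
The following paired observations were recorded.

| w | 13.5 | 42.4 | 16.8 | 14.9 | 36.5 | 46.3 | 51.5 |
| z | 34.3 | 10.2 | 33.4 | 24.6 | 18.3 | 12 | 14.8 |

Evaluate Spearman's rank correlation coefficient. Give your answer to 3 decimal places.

-0.821

Rank w: 1, 5, 3, 2, 4, 6, 7
Rank z: 7, 1, 6, 5, 4, 2, 3
d = rank(w) − rank(z): -6, 4, -3, -3, 0, 4, 4; Σd² = 102
ρ = 1 − 6Σd² / [n(n²−1)] = 1 − 6×102 / (7×48) = 1 − 612/336 ≈ -0.821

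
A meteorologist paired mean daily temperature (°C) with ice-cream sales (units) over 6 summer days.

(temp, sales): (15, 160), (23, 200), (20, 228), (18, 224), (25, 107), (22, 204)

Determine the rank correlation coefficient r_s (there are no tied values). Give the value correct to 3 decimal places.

-0.371

Rank temp: 1, 5, 3, 2, 6, 4
Rank sales: 2, 3, 6, 5, 1, 4
d = rank(temp) − rank(sales): -1, 2, -3, -3, 5, 0; Σd² = 48
ρ = 1 − 6Σd² / [n(n²−1)] = 1 − 6×48 / (6×35) = 1 − 288/210 ≈ -0.371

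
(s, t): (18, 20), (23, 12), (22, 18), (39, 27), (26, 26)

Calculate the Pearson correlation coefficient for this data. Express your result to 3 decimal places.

n = 5, Σs = 128, Σt = 103, Σs² = 3534, Σt² = 2273, Σst = 2761
nΣst − ΣsΣt = 13805 − 13184 = 621
nΣs² − (Σs)² = 17670 − 16384 = 1286; nΣt² − (Σt)² = 11365 − 10609 = 756
r = 621 / √(1286 × 756) = 621 / 986.0101 ≈ 0.630

0.630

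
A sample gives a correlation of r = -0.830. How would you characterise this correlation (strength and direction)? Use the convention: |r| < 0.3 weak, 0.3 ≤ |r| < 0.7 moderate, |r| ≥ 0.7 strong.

strong negative

r = -0.830 < 0 so the relationship is negative.
|r| = 0.830, which falls in the strong range.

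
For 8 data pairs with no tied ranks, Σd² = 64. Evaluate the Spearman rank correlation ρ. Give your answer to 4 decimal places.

0.2381

ρ = 1 − 6Σd² / [n(n²−1)] = 1 − 6×64 / (8×63)
  = 1 − 384/504 = 1 − 0.76190 ≈ 0.2381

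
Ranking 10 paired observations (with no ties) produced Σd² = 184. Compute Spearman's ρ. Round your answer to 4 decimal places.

ρ = 1 − 6Σd² / [n(n²−1)] = 1 − 6×184 / (10×99)
  = 1 − 1104/990 = 1 − 1.11515 ≈ -0.1152

-0.1152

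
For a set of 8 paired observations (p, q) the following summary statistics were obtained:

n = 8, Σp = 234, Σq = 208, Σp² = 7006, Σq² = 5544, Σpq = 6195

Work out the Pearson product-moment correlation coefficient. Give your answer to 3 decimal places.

r = (nΣpq − ΣpΣq) / √[(nΣp² − (Σp)²)(nΣq² − (Σq)²)]
Numerator: 8×6195 − 234×208 = 888
Denominator: √[(56048 − 54756)(44352 − 43264)] = √[1292 × 1088] = 1185.6205
r = 888 / 1185.6205 ≈ 0.749

0.749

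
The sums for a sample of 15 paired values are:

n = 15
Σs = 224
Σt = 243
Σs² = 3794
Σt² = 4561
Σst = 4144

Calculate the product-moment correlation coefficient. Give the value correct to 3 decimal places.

0.973

r = (nΣst − ΣsΣt) / √[(nΣs² − (Σs)²)(nΣt² − (Σt)²)]
Numerator: 15×4144 − 224×243 = 7728
Denominator: √[(56910 − 50176)(68415 − 59049)] = √[6734 × 9366] = 7941.7028
r = 7728 / 7941.7028 ≈ 0.973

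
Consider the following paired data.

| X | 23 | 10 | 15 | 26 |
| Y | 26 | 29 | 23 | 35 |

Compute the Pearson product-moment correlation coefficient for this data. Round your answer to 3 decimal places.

0.466

n = 4, ΣX = 74, ΣY = 113, ΣX² = 1530, ΣY² = 3271, ΣXY = 2143
nΣXY − ΣXΣY = 8572 − 8362 = 210
nΣX² − (ΣX)² = 6120 − 5476 = 644; nΣY² − (ΣY)² = 13084 − 12769 = 315
r = 210 / √(644 × 315) = 210 / 450.3998 ≈ 0.466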